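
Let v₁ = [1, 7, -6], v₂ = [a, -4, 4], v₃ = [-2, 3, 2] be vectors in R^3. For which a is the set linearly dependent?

a = -7/8

The set is linearly dependent precisely when det[v₁; v₂; v₃] = 0.
Cofactor expansion gives det = -32*a - 28.
This vanishes exactly when a = -7/8.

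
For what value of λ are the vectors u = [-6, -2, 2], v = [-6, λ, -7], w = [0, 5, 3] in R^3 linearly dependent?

Place the vectors as rows of a 3×3 matrix; dependence ⇔ determinant zero.
The determinant works out to -18*λ - 306.
Solving -18*λ - 306 = 0 yields λ = -17.

λ = -17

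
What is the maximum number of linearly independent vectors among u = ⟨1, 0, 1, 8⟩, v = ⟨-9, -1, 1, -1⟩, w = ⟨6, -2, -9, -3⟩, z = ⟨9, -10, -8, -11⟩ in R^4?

Put the 4×4 matrix [u|v|w|z] into echelon form.
Exactly 4 pivots survive; hence the rank is 4.

4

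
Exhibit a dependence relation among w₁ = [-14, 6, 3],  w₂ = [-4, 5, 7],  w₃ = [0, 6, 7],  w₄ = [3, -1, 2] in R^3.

Row-reduce the matrix with w₁, w₂, w₃, w₄ as columns; the null space gives the coefficients.
One solution (up to scaling) is (1, -2, 1, 2).

w₁ - 2w₂ + w₃ + 2w₄ = 0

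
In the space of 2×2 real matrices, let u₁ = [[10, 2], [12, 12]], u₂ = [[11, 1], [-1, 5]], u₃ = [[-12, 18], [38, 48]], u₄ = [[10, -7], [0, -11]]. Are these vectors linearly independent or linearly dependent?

Write each element as a coordinate vector in ℝ⁴ using {E₁₁, E₁₂, E₂₁, E₂₂}.
Place the vectors as rows of a 4×4 matrix and reduce to echelon form.
The reduction yields 3 nonzero rows, so the rank is 3.
Since rank 3 < 4, the set is linearly dependent.

linearly dependent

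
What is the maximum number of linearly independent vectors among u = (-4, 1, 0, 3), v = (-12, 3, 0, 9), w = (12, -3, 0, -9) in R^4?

1

Row-reduce the 3×4 matrix with these as rows.
The echelon form has 1 nonzero row, so the rank is 1.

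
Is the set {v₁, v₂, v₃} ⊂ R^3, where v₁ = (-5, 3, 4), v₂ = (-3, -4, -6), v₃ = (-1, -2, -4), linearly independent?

The matrix [v₁|v₂|v₃] has determinant -30.
A nonzero determinant means the columns are linearly independent.

linearly independent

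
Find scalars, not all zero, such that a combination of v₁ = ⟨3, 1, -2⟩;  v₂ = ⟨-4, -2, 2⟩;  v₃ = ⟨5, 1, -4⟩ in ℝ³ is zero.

Set up α₁v₁ + … + α₃v₃ = 0 and solve the homogeneous system.
A generator of the null space is (3, 1, -1).

3v₁ + v₂ - v₃ = 0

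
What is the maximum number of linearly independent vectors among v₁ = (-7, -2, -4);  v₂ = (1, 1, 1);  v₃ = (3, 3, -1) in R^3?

3

Apply Gaussian elimination to the matrix whose rows are v₁, v₂, v₃.
Reduction leaves 3 leading entries, giving rank 3.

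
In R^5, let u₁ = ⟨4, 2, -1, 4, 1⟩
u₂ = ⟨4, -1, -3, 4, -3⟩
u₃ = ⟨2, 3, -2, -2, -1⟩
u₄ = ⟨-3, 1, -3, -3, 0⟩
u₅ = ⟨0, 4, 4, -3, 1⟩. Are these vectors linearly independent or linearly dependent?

Place the vectors as rows of a 5×5 matrix and reduce to echelon form.
The reduction yields 5 nonzero rows, so the rank is 5.
Since rank = 5 (the number of vectors), the set is linearly independent.

linearly independent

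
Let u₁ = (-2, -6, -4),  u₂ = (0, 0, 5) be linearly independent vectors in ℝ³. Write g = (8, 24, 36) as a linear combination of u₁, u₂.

Since u₁, u₂ are independent, the coefficients expressing g are uniquely determined by a linear system.
Row-reducing the augmented matrix gives the unique coefficients (a₁, a₂) = (-4, 4).

g = -4u₁ + 4u₂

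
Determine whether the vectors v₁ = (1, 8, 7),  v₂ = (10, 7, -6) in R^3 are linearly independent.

Place the vectors as rows of a 2×3 matrix and reduce to echelon form.
The reduction yields 2 nonzero rows, so the rank is 2.
Since rank = 2 (the number of vectors), the set is linearly independent.

linearly independent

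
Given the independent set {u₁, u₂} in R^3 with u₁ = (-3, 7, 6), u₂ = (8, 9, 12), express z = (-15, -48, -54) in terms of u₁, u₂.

z = -3u₁ - 3u₂

Set up the augmented matrix [u₁ | u₂ | z] and row-reduce.
The system has the unique solution (c₁, c₂) = (-3, -3).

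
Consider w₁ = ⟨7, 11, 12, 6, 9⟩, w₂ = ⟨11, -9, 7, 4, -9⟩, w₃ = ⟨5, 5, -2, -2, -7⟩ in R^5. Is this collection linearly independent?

Place the vectors as rows of a 3×5 matrix and reduce to echelon form.
The reduction yields 3 nonzero rows, so the rank is 3.
Since rank = 3 (the number of vectors), the set is linearly independent.

linearly independent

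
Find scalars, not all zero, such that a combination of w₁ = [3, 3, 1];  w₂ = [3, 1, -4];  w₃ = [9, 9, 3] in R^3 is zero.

Set up α₁w₁ + … + α₃w₃ = 0 and solve the homogeneous system.
The free variable yields coefficients (3, 0, -1) (any nonzero multiple also works).

3w₁ - w₃ = 0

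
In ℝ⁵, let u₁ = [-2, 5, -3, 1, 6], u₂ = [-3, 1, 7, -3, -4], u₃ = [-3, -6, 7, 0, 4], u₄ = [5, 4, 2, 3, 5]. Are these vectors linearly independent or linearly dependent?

linearly independent

Row-reduce the matrix whose columns are u₁, u₂, u₃, u₄.
The reduction yields 4 nonzero rows, so the rank is 4.
Since rank = 4 (the number of vectors), the set is linearly independent.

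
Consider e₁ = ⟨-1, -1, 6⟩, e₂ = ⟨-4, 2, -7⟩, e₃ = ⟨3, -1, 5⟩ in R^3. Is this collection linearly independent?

Form the 3×3 matrix with these as columns; its determinant is -14.
A nonzero determinant means the columns are linearly independent.

linearly independent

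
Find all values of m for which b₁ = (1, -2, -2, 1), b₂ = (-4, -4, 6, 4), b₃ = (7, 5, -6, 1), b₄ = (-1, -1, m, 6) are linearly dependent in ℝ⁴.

m = 41/8

Place the vectors as rows of a 4×4 matrix; dependence ⇔ determinant zero.
The determinant works out to 80*m - 410.
Setting this to zero gives m = 41/8.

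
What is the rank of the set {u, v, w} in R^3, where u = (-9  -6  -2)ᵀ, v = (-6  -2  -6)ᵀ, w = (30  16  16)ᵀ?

Form the matrix with u, v, w as columns and reduce.
Exactly 2 pivots survive; hence the rank is 2.

2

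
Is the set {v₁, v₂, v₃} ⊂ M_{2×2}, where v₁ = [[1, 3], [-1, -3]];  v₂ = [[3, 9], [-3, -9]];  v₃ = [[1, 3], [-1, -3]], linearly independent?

Write each element as a coordinate vector in ℝ⁴ using {E₁₁, E₁₂, E₂₁, E₂₂}.
Place the vectors as rows of a 3×4 matrix and reduce to echelon form.
The reduction yields 1 nonzero row, so the rank is 1.
Since rank 1 < 3, the set is linearly dependent.

linearly dependent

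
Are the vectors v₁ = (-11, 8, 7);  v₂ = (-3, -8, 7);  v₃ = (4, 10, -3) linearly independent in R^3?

Place the vectors as rows of a 3×3 matrix and reduce to echelon form.
The reduction yields 3 nonzero rows, so the rank is 3.
Since rank = 3 (the number of vectors), the set is linearly independent.

linearly independent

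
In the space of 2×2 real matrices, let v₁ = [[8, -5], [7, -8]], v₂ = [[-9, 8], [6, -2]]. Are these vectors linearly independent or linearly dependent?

Take coordinates with respect to the standard basis {E₁₁, E₁₂, E₂₁, E₂₂}.
Place the vectors as rows of a 2×4 matrix and reduce to echelon form.
The reduction yields 2 nonzero rows, so the rank is 2.
Since rank = 2 (the number of vectors), the set is linearly independent.

linearly independent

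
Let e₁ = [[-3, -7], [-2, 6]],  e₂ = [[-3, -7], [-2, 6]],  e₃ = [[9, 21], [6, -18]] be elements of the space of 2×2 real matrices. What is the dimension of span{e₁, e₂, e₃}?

1

Use coordinates relative to {E₁₁, E₁₂, E₂₁, E₂₂}.
Put the 4×3 matrix [e₁|e₂|e₃] into echelon form.
Reduction leaves 1 leading entry, giving rank 1.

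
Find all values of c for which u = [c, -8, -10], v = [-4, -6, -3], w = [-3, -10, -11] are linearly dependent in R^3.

c = -5/3

The vectors are dependent exactly when the determinant of the matrix with rows u, v, w vanishes.
Expanding, det = 36*c + 60.
This vanishes exactly when c = -5/3.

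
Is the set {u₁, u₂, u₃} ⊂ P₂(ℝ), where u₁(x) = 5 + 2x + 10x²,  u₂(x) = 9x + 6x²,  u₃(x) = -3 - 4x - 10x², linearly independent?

linearly independent

Write each element as a coordinate vector in ℝ³ using {1, x, x²}.
Form the 3×3 matrix with these as columns; its determinant is -96.
A nonzero determinant means the columns are linearly independent.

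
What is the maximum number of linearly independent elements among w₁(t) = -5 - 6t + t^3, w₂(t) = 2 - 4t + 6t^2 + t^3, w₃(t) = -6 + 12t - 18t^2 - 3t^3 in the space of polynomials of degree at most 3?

Use coordinates relative to {1, t, …, t^3}.
Form the matrix with w₁, w₂, w₃ as columns and reduce.
Reduction leaves 2 leading entries, giving rank 2.

2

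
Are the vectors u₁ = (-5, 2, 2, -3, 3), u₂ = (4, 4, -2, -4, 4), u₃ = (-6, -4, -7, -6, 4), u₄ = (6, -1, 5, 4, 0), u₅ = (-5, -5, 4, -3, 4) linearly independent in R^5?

The matrix [u₁|u₂|u₃|u₄|u₅] has determinant 5448.
A nonzero determinant means the columns are linearly independent.

linearly independent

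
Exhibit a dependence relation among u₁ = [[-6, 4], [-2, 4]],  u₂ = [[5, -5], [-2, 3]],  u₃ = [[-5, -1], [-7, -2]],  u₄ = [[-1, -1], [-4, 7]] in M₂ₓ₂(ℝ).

Take coordinates with respect to {E₁₁, E₁₂, E₂₁, E₂₂}.
Row-reduce the matrix with u₁, u₂, u₃, u₄ as columns; the null space gives the coefficients.
The free variable yields coefficients (1, 1, 0, -1) (any nonzero multiple also works).

u₁ + u₂ - u₄ = 0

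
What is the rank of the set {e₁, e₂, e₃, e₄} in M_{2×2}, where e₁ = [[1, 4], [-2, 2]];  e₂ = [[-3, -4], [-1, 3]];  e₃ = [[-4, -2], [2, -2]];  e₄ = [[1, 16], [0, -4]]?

Represent each element by its coordinate vector in ℝ⁴.
Put the 4×4 matrix [e₁|e₂|e₃|e₄] into echelon form.
The echelon form has 3 nonzero rows, so the rank is 3.

rank 3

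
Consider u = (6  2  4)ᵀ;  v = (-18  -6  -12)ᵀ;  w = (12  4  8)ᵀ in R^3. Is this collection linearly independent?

Form the 3×3 matrix with these as columns; its determinant is 0.
A zero determinant means the columns are linearly dependent.
Indeed 3u + v = 0.

linearly dependent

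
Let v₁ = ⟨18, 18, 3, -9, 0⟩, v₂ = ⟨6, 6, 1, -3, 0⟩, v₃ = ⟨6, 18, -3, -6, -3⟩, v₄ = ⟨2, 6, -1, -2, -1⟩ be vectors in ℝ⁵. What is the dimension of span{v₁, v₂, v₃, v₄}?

2

Apply Gaussian elimination to the matrix whose rows are v₁, v₂, v₃, v₄.
The echelon form has 2 nonzero rows, so the rank is 2.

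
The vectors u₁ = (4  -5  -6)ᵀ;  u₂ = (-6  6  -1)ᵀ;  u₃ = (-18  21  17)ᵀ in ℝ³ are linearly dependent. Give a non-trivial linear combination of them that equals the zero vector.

3u₁ - u₂ + u₃ = 0

Set up α₁u₁ + … + α₃u₃ = 0 and solve the homogeneous system.
The free variable yields coefficients (3, -1, 1) (any nonzero multiple also works).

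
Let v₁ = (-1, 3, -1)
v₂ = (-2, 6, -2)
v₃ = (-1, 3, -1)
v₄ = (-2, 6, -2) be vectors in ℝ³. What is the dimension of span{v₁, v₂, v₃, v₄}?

Row-reduce the 4×3 matrix with these as rows.
There is 1 pivot column, so rank = 1.
(With 4 elements in a 3-dimensional space the rank is at most 3.)

dim = 1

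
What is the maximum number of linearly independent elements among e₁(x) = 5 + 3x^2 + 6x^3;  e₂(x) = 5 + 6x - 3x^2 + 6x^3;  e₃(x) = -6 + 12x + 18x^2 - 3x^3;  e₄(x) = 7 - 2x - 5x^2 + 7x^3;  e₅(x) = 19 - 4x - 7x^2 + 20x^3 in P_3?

Pass to coordinate vectors with respect to the basis {1, x, …, x^3}.
Form the matrix with e₁, e₂, e₃, e₄, e₅ as columns and reduce.
Exactly 3 pivots survive; hence the rank is 3.
(With 5 elements in a 4-dimensional space the rank is at most 4.)

3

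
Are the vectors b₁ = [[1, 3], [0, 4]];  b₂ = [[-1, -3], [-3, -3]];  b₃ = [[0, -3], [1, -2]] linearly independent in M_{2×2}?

Take coordinates with respect to the standard basis {E₁₁, E₁₂, E₂₁, E₂₂}.
Row-reduce the matrix whose columns are b₁, b₂, b₃.
The reduction yields 3 nonzero rows, so the rank is 3.
Since rank = 3 (the number of vectors), the set is linearly independent.

linearly independent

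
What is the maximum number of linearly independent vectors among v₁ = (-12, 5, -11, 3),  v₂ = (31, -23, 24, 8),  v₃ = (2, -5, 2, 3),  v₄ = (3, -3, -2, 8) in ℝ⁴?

3

Apply Gaussian elimination to the matrix whose rows are v₁, v₂, v₃, v₄.
The echelon form has 3 nonzero rows, so the rank is 3.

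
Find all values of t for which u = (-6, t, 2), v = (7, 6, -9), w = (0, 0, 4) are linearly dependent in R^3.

Dependence holds iff the 3×3 matrix [u v w] is singular.
Expanding, det = -28*t - 144.
This vanishes exactly when t = -36/7.

t = -36/7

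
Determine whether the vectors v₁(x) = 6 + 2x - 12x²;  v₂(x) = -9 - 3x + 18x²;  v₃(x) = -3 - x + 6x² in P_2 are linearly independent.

Write each element as a coordinate vector in ℝ³ using {1, x, x²}.
One vector is a scalar multiple of another, so the set is dependent.

linearly dependent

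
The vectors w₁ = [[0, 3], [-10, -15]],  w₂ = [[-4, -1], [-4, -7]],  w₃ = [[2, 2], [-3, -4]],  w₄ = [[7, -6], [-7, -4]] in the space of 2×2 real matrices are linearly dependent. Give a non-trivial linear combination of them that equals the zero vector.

w₁ - w₂ - 2w₃ = 0

Write each element as a vector in ℝ⁴ using {E₁₁, E₁₂, E₂₁, E₂₂}.
Set up α₁w₁ + … + α₄w₄ = 0 and solve the homogeneous system.
One solution (up to scaling) is (1, -1, -2, 0).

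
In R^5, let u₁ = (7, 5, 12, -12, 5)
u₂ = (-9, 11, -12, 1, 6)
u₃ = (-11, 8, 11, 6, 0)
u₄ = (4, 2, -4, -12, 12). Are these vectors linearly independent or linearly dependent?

linearly independent

Row-reduce the matrix whose columns are u₁, u₂, u₃, u₄.
The reduction yields 4 nonzero rows, so the rank is 4.
Since rank = 4 (the number of vectors), the set is linearly independent.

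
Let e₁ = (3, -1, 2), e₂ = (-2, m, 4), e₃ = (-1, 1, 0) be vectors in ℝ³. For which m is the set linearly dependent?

m = 6

The set is linearly dependent precisely when det[e₁; e₂; e₃] = 0.
Expanding, det = 2*m - 12.
Solving 2*m - 12 = 0 yields m = 6.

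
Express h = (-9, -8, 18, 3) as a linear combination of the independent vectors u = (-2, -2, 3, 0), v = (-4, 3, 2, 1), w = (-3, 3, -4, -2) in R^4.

h = 4u + v - w

Write h = c₁u + … + c₃w and equate components.
Back-substitution yields (c₁, c₂, c₃) = (4, 1, -1).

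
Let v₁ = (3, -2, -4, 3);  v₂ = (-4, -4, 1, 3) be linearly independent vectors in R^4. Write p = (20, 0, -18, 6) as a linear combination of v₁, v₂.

Solve the system with v₁, v₂ as columns and p as the right-hand side.
Row-reducing the augmented matrix gives the unique coefficients (a₁, a₂) = (4, -2).

p = 4v₁ - 2v₂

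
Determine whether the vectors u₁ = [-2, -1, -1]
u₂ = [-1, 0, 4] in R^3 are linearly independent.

Place the vectors as rows of a 2×3 matrix and reduce to echelon form.
The reduction yields 2 nonzero rows, so the rank is 2.
Since rank = 2 (the number of vectors), the set is linearly independent.

linearly independent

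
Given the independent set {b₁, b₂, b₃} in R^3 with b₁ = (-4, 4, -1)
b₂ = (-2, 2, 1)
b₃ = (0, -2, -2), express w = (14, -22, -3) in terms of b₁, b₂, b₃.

Since b₁, b₂, b₃ are independent, the coefficients expressing w are uniquely determined by a linear system.
The system has the unique solution (α₁, α₂, α₃) = (-4, 1, 4).

w = -4b₁ + b₂ + 4b₃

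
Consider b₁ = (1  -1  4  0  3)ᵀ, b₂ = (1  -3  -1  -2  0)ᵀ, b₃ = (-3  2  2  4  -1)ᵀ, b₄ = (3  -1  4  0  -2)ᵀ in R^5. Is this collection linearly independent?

linearly independent

Place the vectors as rows of a 4×5 matrix and reduce to echelon form.
The reduction yields 4 nonzero rows, so the rank is 4.
Since rank = 4 (the number of vectors), the set is linearly independent.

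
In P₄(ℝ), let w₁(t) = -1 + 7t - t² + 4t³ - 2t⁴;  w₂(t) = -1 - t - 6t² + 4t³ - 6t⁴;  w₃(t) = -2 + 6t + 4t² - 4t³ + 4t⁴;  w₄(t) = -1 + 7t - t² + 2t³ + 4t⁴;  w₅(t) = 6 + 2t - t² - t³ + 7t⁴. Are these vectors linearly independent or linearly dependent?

Take coordinates with respect to the standard basis {1, t, …, t⁴}.
Form the 5×5 matrix with these as columns; its determinant is 5856.
A nonzero determinant means the columns are linearly independent.

linearly independent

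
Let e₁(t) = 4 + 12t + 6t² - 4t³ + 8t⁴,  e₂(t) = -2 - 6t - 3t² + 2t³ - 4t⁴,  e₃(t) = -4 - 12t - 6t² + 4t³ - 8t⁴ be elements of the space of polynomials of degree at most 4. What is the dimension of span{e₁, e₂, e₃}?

Pass to coordinate vectors with respect to the basis {1, t, …, t⁴}.
Form the matrix with e₁, e₂, e₃ as columns and reduce.
There is 1 pivot column, so rank = 1.

dim = 1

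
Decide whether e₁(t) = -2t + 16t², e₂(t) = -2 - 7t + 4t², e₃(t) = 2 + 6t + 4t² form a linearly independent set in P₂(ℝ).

linearly dependent

Take coordinates with respect to the standard basis {1, t, t²}.
The matrix [e₁|e₂|e₃] has determinant 0.
A zero determinant means the columns are linearly dependent.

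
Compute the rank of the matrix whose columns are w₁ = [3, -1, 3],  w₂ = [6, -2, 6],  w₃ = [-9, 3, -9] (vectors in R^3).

Apply Gaussian elimination to the matrix whose rows are w₁, w₂, w₃.
The echelon form has 1 nonzero row, so the rank is 1.

rank 1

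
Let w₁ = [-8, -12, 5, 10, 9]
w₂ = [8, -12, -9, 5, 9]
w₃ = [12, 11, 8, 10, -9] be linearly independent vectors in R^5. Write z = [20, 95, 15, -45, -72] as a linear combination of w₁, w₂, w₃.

z = -4w₁ - 3w₂ + w₃

Solve the system with w₁, w₂, w₃ as columns and z as the right-hand side.
Back-substitution yields (α₁, α₂, α₃) = (-4, -3, 1).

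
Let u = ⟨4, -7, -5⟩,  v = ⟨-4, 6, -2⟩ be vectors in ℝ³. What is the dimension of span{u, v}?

Row-reduce the 2×3 matrix with these as rows.
There are 2 pivot columns, so rank = 2.

2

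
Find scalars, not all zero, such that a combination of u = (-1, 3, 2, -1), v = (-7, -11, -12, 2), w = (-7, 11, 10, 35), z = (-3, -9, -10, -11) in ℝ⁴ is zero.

2u + 2v - w - 3z = 0

Solve the homogeneous system with u, v, w, z as columns by row-reducing the coefficient matrix.
One solution (up to scaling) is (2, 2, -1, -3).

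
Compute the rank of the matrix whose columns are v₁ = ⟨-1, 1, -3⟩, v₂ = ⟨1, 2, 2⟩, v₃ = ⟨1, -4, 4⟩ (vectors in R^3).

rank 2

Form the matrix with v₁, v₂, v₃ as columns and reduce.
Exactly 2 pivots survive; hence the rank is 2.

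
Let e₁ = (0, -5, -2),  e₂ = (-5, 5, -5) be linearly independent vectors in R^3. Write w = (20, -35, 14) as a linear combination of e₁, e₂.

Write w = a₁e₁ + a₂e₂ and equate components.
Row-reducing the augmented matrix gives the unique coefficients (a₁, a₂) = (3, -4).

w = 3e₁ - 4e₂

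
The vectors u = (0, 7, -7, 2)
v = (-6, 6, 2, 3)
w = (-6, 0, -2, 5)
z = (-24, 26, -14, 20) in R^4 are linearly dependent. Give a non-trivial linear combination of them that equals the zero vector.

2u + 2v + 2w - z = 0

Solve the homogeneous system with u, v, w, z as columns by row-reducing the coefficient matrix.
One solution (up to scaling) is (2, 2, 2, -1).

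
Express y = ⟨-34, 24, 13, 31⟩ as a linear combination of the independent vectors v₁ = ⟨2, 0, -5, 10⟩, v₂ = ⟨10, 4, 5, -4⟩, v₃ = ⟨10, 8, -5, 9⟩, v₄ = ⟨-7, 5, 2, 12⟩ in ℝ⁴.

Set up the augmented matrix [v₁ | v₂ | v₃ | v₄ | y] and row-reduce.
The system has the unique solution (c₁, …, c₄) = (-3, -1, 1, 4).

y = -3v₁ - v₂ + v₃ + 4v₄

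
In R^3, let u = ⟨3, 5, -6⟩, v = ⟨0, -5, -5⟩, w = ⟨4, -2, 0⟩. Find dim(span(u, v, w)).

3

Form the matrix with u, v, w as columns and reduce.
The echelon form has 3 nonzero rows, so the rank is 3.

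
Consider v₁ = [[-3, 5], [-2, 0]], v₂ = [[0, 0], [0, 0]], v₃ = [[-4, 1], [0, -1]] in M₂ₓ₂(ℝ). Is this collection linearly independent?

Take coordinates with respect to the standard basis {E₁₁, E₁₂, E₂₁, E₂₂}.
One of the vectors is the zero vector, so the set is linearly dependent.

linearly dependent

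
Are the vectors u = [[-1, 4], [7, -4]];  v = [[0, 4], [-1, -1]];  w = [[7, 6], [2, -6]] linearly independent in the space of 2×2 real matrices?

linearly independent

Take coordinates with respect to the standard basis {E₁₁, E₁₂, E₂₁, E₂₂}.
Place the vectors as rows of a 3×4 matrix and reduce to echelon form.
The reduction yields 3 nonzero rows, so the rank is 3.
Since rank = 3 (the number of vectors), the set is linearly independent.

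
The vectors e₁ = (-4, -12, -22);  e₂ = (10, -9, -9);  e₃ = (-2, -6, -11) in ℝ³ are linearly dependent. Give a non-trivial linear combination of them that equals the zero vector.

Write the vectors as columns of a matrix and find a nonzero vector in its null space.
The free variable yields coefficients (1, 0, -2) (any nonzero multiple also works).

e₁ - 2e₃ = 0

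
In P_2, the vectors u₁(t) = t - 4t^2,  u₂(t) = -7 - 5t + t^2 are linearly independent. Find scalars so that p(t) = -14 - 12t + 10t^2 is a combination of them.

Identify each element with its coordinate vector in ℝ³ via {1, t, t^2}.
Write p = c₁u₁ + c₂u₂ and equate components.
The system has the unique solution (c₁, c₂) = (-2, 2).

p = -2u₁ + 2u₂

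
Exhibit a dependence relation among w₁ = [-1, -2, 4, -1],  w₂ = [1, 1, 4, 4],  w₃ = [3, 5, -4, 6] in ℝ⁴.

Solve the homogeneous system with w₁, w₂, w₃ as columns by row-reducing the coefficient matrix.
One solution (up to scaling) is (2, -1, 1).

2w₁ - w₂ + w₃ = 0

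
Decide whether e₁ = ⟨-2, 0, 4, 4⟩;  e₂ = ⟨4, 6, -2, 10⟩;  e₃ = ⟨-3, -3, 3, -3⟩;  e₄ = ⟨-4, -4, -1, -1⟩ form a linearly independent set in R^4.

linearly dependent

Form the 4×4 matrix with these as columns; its determinant is 0.
A zero determinant means the columns are linearly dependent.
Indeed e₁ - e₂ - 2e₃ = 0.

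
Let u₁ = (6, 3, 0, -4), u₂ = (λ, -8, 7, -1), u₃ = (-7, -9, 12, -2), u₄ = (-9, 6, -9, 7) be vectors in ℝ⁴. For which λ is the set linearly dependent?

λ = 1/3

Dependence holds iff the 4×4 matrix [u₁ u₂ u₃ u₄] is singular.
The determinant works out to 54 - 162*λ.
This vanishes exactly when λ = 1/3.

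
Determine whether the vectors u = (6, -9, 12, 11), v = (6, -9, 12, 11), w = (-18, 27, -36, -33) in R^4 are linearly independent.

Row-reduce the matrix whose columns are u, v, w.
The reduction yields 1 nonzero row, so the rank is 1.
Since rank 1 < 3, the set is linearly dependent.
Indeed u - v = 0.

linearly dependent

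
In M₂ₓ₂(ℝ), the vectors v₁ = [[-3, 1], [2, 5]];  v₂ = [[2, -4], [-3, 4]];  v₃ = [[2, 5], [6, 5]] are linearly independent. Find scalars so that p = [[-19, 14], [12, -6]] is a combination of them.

p = 3v₁ - 4v₂ - v₃

Take coordinate vectors relative to {E₁₁, E₁₂, E₂₁, E₂₂}.
Set up the augmented matrix [v₁ | v₂ | v₃ | p] and row-reduce.
The system has the unique solution (c₁, c₂, c₃) = (3, -4, -1).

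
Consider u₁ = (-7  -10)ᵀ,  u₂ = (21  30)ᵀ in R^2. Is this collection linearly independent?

linearly dependent

Place the vectors as rows of a 2×2 matrix and reduce to echelon form.
The reduction yields 1 nonzero row, so the rank is 1.
Since rank 1 < 2, the set is linearly dependent.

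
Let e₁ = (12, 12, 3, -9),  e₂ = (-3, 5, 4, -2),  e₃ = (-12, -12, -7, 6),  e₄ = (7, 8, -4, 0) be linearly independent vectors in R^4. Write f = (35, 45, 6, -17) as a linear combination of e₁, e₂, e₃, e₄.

f = e₁ + e₂ - e₃ + 2e₄

Solve the system with e₁, e₂, e₃, e₄ as columns and f as the right-hand side.
Row-reducing the augmented matrix gives the unique coefficients (a₁, …, a₄) = (1, 1, -1, 2).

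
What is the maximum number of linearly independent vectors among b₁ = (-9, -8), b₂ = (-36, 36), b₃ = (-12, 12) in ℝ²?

2

Form the matrix with b₁, b₂, b₃ as columns and reduce.
The echelon form has 2 nonzero rows, so the rank is 2.
(With 3 elements in a 2-dimensional space the rank is at most 2.)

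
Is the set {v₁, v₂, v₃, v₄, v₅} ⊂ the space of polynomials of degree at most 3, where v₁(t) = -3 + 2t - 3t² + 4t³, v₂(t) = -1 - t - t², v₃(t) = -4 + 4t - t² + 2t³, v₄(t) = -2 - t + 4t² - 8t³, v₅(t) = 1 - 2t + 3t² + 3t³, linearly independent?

linearly dependent

Take coordinates with respect to the standard basis {1, t, …, t³}.
There are 5 vectors in a 4-dimensional space, so they cannot be linearly independent.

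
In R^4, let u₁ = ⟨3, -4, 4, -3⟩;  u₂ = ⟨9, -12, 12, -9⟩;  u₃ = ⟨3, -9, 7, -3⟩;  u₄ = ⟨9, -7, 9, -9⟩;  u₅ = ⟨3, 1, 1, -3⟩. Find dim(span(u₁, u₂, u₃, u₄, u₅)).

dim = 2

Put the 4×5 matrix [u₁|u₂|u₃|u₄|u₅] into echelon form.
The echelon form has 2 nonzero rows, so the rank is 2.
(With 5 elements in a 4-dimensional space the rank is at most 4.)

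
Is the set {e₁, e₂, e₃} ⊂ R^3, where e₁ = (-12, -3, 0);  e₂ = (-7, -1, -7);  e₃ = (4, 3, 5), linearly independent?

linearly independent

Form the 3×3 matrix with these as columns; its determinant is -213.
A nonzero determinant means the columns are linearly independent.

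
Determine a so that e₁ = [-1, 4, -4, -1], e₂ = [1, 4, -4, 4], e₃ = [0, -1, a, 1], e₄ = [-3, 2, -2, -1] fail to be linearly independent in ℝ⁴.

a = 1

Dependence holds iff the 4×4 matrix [e₁ e₂ e₃ e₄] is singular.
Cofactor expansion gives det = 46 - 46*a.
Solving 46 - 46*a = 0 yields a = 1.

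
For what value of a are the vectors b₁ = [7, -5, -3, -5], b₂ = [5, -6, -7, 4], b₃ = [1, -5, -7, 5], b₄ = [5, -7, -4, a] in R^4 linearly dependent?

a = -12

The vectors are dependent exactly when the determinant of the matrix with rows b₁, b₂, b₃, b₄ vanishes.
The determinant works out to -34*a - 408.
This vanishes exactly when a = -12.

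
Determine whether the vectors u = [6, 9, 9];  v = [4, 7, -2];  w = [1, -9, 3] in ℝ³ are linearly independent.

linearly independent

Form the 3×3 matrix with these as columns; its determinant is -495.
A nonzero determinant means the columns are linearly independent.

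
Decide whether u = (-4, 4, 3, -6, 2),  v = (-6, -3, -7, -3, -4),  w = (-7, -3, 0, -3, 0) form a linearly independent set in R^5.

linearly independent

Row-reduce the matrix whose columns are u, v, w.
The reduction yields 3 nonzero rows, so the rank is 3.
Since rank = 3 (the number of vectors), the set is linearly independent.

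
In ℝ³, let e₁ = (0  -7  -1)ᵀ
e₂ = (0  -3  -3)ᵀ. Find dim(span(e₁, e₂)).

Row-reduce the 2×3 matrix with these as rows.
There are 2 pivot columns, so rank = 2.

2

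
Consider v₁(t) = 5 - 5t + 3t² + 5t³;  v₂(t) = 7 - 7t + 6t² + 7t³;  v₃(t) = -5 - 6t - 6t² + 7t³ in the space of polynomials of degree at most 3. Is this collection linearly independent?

Take coordinates with respect to the standard basis {1, t, …, t³}.
Row-reduce the matrix whose columns are v₁, v₂, v₃.
The reduction yields 3 nonzero rows, so the rank is 3.
Since rank = 3 (the number of vectors), the set is linearly independent.

linearly independent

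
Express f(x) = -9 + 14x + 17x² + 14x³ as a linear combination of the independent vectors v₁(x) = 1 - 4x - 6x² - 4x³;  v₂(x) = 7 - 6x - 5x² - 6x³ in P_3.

Work in coordinates with respect to the standard basis {1, x, …, x³}.
Solve the system with v₁, v₂ as columns and f as the right-hand side.
Back-substitution yields (a₁, a₂) = (-2, -1).

f = -2v₁ - v₂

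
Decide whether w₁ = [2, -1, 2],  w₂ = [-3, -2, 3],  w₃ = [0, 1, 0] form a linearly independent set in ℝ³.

Form the 3×3 matrix with these as columns; its determinant is -12.
A nonzero determinant means the columns are linearly independent.

linearly independent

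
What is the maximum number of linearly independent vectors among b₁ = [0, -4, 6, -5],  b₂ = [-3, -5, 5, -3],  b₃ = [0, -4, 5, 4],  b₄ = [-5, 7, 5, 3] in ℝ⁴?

4

Apply Gaussian elimination to the matrix whose rows are b₁, b₂, b₃, b₄.
Reduction leaves 4 leading entries, giving rank 4.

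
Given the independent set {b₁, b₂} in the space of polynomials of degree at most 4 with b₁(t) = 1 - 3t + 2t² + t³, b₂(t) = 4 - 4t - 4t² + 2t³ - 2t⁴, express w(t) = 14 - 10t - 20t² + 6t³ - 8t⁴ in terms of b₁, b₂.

Work in coordinates with respect to the standard basis {1, t, …, t⁴}.
Since b₁, b₂ are independent, the coefficients expressing w are uniquely determined by a linear system.
Back-substitution yields (α₁, α₂) = (-2, 4).

w = -2b₁ + 4b₂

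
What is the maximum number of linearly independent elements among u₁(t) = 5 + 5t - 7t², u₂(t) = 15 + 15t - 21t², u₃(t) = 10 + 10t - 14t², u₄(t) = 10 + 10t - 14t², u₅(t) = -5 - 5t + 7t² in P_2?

Pass to coordinate vectors with respect to the basis {1, t, t²}.
Form the matrix with u₁, u₂, u₃, u₄, u₅ as columns and reduce.
The echelon form has 1 nonzero row, so the rank is 1.
(With 5 elements in a 3-dimensional space the rank is at most 3.)

1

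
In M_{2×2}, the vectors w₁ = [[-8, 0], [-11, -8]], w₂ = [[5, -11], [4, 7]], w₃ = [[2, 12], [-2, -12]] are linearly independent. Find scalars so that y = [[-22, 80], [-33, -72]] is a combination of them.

Take coordinate vectors relative to {E₁₁, E₁₂, E₂₁, E₂₂}.
Write y = c₁w₁ + … + c₃w₃ and equate components.
Back-substitution yields (c₁, c₂, c₃) = (1, -4, 3).

y = w₁ - 4w₂ + 3w₃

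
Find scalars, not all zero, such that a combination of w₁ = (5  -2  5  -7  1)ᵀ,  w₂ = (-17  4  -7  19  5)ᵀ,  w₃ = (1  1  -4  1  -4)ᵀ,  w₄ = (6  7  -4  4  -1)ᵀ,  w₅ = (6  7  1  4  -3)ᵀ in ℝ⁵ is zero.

Row-reduce the matrix with w₁, w₂, w₃, w₄, w₅ as columns; the null space gives the coefficients.
One solution (up to scaling) is (3, 1, 2, 0, 0).

3w₁ + w₂ + 2w₃ = 0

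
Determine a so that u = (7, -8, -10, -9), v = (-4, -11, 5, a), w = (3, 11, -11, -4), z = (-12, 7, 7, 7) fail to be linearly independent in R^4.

Dependence holds iff the 4×4 matrix [u v w z] is singular.
Cofactor expansion gives det = 268 - 1340*a.
Setting this to zero gives a = 1/5.

a = 1/5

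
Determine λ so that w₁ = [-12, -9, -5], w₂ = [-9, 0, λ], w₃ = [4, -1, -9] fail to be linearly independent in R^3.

λ = 57/4

The set is linearly dependent precisely when det[w₁; w₂; w₃] = 0.
Cofactor expansion gives det = 684 - 48*λ.
This vanishes exactly when λ = 57/4.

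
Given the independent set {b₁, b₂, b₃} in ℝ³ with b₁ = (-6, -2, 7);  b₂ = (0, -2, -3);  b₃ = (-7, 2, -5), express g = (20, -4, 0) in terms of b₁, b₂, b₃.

Since b₁, b₂, b₃ are independent, the coefficients expressing g are uniquely determined by a linear system.
Back-substitution yields (c₁, c₂, c₃) = (-1, 1, -2).

g = -b₁ + b₂ - 2b₃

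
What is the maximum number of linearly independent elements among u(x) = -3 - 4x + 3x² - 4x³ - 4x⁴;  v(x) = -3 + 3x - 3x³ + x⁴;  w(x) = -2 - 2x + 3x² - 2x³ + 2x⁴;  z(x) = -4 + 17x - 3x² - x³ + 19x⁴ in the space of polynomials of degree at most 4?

Pass to coordinate vectors with respect to the basis {1, x, …, x⁴}.
Put the 5×4 matrix [u|v|w|z] into echelon form.
Exactly 3 pivots survive; hence the rank is 3.

3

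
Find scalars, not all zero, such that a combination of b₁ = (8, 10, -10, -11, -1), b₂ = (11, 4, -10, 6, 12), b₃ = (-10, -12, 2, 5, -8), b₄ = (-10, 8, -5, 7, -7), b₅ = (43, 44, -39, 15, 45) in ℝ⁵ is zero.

Set up α₁b₁ + … + α₅b₅ = 0 and solve the homogeneous system.
A generator of the null space is (0, 3, -2, 1, -1).

3b₂ - 2b₃ + b₄ - b₅ = 0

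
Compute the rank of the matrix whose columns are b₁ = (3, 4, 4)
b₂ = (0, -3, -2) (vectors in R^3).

2

Apply Gaussian elimination to the matrix whose rows are b₁, b₂.
There are 2 pivot columns, so rank = 2.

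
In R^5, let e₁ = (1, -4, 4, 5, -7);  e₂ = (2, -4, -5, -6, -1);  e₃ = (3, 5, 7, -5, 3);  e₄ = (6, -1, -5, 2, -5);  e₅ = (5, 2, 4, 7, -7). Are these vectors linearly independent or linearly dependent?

Place the vectors as rows of a 5×5 matrix and reduce to echelon form.
The reduction yields 5 nonzero rows, so the rank is 5.
Since rank = 5 (the number of vectors), the set is linearly independent.

linearly independent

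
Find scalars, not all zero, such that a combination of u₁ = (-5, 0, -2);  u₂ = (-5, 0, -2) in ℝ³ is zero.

Row-reduce the matrix with u₁, u₂ as columns; the null space gives the coefficients.
One solution (up to scaling) is (1, -1).

u₁ - u₂ = 0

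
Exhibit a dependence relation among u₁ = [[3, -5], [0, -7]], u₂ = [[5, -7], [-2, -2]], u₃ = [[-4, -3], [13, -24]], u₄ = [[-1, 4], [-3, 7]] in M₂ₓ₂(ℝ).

u₁ - 2u₂ - u₃ - 3u₄ = 0

Write each element as a vector in ℝ⁴ using {E₁₁, E₁₂, E₂₁, E₂₂}.
Row-reduce the matrix with u₁, u₂, u₃, u₄ as columns; the null space gives the coefficients.
The free variable yields coefficients (1, -2, -1, -3) (any nonzero multiple also works).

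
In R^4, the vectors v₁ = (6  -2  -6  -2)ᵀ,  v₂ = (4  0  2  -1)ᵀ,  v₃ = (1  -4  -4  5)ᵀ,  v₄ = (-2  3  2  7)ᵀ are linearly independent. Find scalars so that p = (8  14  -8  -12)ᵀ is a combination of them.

Write p = a₁v₁ + … + a₄v₄ and equate components.
The system has the unique solution (a₁, …, a₄) = (4, -2, -4, 2).

p = 4v₁ - 2v₂ - 4v₃ + 2v₄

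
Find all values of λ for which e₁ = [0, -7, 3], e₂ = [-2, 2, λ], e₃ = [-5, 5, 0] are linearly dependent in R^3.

λ = 0

The set is linearly dependent precisely when det[e₁; e₂; e₃] = 0.
Expanding, det = 35*λ.
Solving 35*λ = 0 yields λ = 0.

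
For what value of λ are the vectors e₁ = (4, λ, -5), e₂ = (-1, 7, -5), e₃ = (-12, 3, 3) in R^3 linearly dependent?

λ = 29/7

Dependence holds iff the 3×3 matrix [e₁ e₂ e₃] is singular.
Cofactor expansion gives det = 63*λ - 261.
Solving 63*λ - 261 = 0 yields λ = 29/7.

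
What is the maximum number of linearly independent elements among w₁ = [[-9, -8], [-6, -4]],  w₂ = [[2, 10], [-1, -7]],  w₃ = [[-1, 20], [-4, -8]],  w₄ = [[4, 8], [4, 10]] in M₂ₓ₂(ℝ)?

3

Represent each element by its coordinate vector in ℝ⁴.
Form the matrix with w₁, w₂, w₃, w₄ as columns and reduce.
Exactly 3 pivots survive; hence the rank is 3.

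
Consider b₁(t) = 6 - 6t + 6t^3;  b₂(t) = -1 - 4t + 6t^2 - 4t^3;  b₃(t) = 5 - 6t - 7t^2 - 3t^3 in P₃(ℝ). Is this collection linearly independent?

Write each element as a coordinate vector in ℝ⁴ using {1, t, …, t^3}.
Place the vectors as rows of a 3×4 matrix and reduce to echelon form.
The reduction yields 3 nonzero rows, so the rank is 3.
Since rank = 3 (the number of vectors), the set is linearly independent.

linearly independent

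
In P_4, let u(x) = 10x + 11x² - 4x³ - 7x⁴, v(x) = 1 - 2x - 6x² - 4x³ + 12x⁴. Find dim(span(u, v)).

2

Pass to coordinate vectors with respect to the basis {1, x, …, x⁴}.
Apply Gaussian elimination to the matrix whose rows are u, v.
The echelon form has 2 nonzero rows, so the rank is 2.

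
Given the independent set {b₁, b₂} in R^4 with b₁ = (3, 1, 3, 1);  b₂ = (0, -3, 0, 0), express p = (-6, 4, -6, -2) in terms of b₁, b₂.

Since b₁, b₂ are independent, the coefficients expressing p are uniquely determined by a linear system.
Row-reducing the augmented matrix gives the unique coefficients (α₁, α₂) = (-2, -2).

p = -2b₁ - 2b₂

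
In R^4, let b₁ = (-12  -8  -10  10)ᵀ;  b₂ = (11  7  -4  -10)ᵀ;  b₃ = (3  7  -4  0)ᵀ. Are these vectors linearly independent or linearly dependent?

Place the vectors as rows of a 3×4 matrix and reduce to echelon form.
The reduction yields 3 nonzero rows, so the rank is 3.
Since rank = 3 (the number of vectors), the set is linearly independent.

linearly independent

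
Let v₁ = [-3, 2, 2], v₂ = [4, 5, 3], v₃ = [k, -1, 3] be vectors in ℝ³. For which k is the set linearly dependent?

k = -43/2

The set is linearly dependent precisely when det[v₁; v₂; v₃] = 0.
Cofactor expansion gives det = -4*k - 86.
Setting this to zero gives k = -43/2.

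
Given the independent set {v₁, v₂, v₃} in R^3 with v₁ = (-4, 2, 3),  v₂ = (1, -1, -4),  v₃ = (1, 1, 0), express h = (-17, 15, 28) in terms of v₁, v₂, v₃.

h = 4v₁ - 4v₂ + 3v₃

Since v₁, v₂, v₃ are independent, the coefficients expressing h are uniquely determined by a linear system.
Back-substitution yields (α₁, α₂, α₃) = (4, -4, 3).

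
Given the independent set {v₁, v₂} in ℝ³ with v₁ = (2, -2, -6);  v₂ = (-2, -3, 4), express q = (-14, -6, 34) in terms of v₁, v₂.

q = -3v₁ + 4v₂

Write q = c₁v₁ + c₂v₂ and equate components.
Back-substitution yields (c₁, c₂) = (-3, 4).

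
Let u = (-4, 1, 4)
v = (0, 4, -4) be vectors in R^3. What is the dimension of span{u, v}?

dim = 2

Apply Gaussian elimination to the matrix whose rows are u, v.
Exactly 2 pivots survive; hence the rank is 2.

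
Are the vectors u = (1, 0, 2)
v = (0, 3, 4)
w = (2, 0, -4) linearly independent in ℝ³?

The matrix [u|v|w] has determinant -24.
A nonzero determinant means the columns are linearly independent.

linearly independent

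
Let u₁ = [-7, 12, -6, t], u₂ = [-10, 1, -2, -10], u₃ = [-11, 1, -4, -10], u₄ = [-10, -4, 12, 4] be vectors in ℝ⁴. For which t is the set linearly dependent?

Place the vectors as rows of a 4×4 matrix; dependence ⇔ determinant zero.
Expanding, det = -104*t - 4992.
Setting this to zero gives t = -48.

t = -48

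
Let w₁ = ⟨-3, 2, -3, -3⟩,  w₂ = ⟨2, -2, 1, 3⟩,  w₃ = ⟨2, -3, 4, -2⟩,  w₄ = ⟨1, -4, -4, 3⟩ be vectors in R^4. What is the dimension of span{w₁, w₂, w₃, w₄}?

Row-reduce the 4×4 matrix with these as rows.
Exactly 4 pivots survive; hence the rank is 4.

dim = 4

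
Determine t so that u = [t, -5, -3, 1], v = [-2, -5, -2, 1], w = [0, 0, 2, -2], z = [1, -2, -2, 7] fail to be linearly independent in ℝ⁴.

The set is linearly dependent precisely when det[u; v; w; z] = 0.
Cofactor expansion gives det = -54*t - 126.
Setting this to zero gives t = -7/3.

t = -7/3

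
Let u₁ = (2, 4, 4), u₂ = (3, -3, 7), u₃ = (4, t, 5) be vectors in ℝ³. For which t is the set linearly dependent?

t = 35

Dependence holds iff the 3×3 matrix [u₁ u₂ u₃] is singular.
The determinant works out to 70 - 2*t.
This vanishes exactly when t = 35.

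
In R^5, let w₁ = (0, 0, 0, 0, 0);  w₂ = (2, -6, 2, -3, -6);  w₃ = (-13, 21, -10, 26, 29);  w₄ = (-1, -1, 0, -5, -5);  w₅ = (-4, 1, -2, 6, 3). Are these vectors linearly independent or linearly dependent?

linearly dependent

One of the vectors is the zero vector, so the set is linearly dependent.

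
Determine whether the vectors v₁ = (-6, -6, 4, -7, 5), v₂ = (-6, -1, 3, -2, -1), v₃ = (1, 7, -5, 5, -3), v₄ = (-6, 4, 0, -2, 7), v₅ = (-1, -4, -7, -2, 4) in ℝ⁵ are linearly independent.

linearly independent

The matrix [v₁|v₂|v₃|v₄|v₅] has determinant -3331.
A nonzero determinant means the columns are linearly independent.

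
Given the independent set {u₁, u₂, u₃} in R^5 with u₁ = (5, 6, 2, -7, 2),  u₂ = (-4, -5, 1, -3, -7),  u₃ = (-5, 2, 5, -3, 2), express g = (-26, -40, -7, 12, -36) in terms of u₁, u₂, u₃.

Since u₁, u₂, u₃ are independent, the coefficients expressing g are uniquely determined by a linear system.
Row-reducing the augmented matrix gives the unique coefficients (a₁, a₂, a₃) = (-3, 4, -1).

g = -3u₁ + 4u₂ - u₃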